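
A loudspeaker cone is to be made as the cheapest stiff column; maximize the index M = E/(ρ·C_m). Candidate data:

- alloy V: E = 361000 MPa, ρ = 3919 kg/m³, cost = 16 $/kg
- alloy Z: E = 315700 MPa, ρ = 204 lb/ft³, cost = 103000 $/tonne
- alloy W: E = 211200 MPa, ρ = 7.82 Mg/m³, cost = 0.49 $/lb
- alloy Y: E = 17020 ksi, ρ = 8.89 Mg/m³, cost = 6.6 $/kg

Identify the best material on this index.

alloy W

After converting to SI:
  alloy V: E = 361.0 GPa, ρ = 3919 kg/m³, cost = 16.00 $/kg
  alloy Z: E = 315.7 GPa, ρ = 3268 kg/m³, cost = 103.0 $/kg
  alloy W: E = 211.2 GPa, ρ = 7820 kg/m³, cost = 1.080 $/kg
  alloy Y: E = 117.3 GPa, ρ = 8890 kg/m³, cost = 6.600 $/kg
  alloy W: M = 25.0 MN·m per $
  alloy V: M = 5.76 MN·m per $
  alloy Y: M = 2.00 MN·m per $
  alloy Z: M = 0.938 MN·m per $
Alloy W has the largest M.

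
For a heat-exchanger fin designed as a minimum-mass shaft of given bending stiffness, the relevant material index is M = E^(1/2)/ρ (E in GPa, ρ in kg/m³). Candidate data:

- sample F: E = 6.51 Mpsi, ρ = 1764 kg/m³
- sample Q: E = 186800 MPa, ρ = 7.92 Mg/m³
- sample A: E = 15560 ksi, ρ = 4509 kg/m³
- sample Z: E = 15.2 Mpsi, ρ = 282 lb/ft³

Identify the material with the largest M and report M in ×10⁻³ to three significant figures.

After converting to SI:
  sample F: E = 44.88 GPa, ρ = 1764 kg/m³
  sample Q: E = 186.8 GPa, ρ = 7920 kg/m³
  sample A: E = 107.3 GPa, ρ = 4509 kg/m³
  sample Z: E = 104.8 GPa, ρ = 4517 kg/m³
  sample F: M = 3.80×10⁻³
  sample A: M = 2.30×10⁻³
  sample Z: M = 2.27×10⁻³
  sample Q: M = 1.73×10⁻³
Highest index: sample F.

sample F, M = 3.80×10⁻³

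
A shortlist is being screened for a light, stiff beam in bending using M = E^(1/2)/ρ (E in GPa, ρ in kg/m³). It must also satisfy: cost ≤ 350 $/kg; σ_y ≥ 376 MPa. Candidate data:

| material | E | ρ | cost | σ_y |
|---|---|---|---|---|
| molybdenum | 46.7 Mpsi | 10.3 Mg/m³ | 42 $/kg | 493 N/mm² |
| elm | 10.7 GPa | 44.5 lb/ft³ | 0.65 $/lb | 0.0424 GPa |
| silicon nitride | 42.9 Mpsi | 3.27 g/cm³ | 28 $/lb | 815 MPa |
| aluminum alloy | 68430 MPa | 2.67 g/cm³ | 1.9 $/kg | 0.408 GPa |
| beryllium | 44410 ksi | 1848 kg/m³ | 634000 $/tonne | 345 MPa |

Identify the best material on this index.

silicon nitride

Screen on constraints: cost ≤ 350 $/kg; σ_y ≥ 376 MPa. Survivors: molybdenum, silicon nitride, aluminum alloy.
After converting to SI:
  molybdenum: E = 322.0 GPa, ρ = 10300 kg/m³
  silicon nitride: E = 295.8 GPa, ρ = 3270 kg/m³
  aluminum alloy: E = 68.43 GPa, ρ = 2670 kg/m³
  silicon nitride: M = 5.26×10⁻³
  aluminum alloy: M = 3.10×10⁻³
  molybdenum: M = 1.74×10⁻³
Silicon nitride has the largest M.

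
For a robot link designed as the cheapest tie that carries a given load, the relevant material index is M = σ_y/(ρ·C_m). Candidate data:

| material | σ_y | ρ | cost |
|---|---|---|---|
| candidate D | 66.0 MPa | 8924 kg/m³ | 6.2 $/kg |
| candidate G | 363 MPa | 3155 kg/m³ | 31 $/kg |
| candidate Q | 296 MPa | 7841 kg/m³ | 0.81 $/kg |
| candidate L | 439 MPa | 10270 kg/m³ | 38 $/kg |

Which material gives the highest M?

Per-candidate index values:
  candidate Q: M = 46.6 kN·m per $
  candidate G: M = 3.71 kN·m per $
  candidate D: M = 1.19 kN·m per $
  candidate L: M = 1.12 kN·m per $
Candidate Q has the largest M.

candidate Q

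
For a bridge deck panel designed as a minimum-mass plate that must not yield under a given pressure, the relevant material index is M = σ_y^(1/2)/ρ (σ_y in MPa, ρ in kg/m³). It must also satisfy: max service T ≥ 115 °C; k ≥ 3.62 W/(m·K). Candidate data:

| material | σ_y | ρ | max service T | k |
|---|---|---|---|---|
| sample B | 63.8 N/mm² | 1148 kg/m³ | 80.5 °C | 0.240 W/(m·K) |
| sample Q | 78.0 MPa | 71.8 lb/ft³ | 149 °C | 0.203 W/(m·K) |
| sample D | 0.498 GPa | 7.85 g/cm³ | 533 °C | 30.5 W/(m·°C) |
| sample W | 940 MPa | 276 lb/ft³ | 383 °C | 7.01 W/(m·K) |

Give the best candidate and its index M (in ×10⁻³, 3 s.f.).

sample W, M = 6.93×10⁻³

Screen on constraints: max service T ≥ 115 °C; k ≥ 3.62 W/(m·K). Survivors: sample D, sample W.
Normalizing units and computing the index:
  sample D: σ_y = 498.0 MPa, ρ = 7850 kg/m³
  sample W: σ_y = 940.0 MPa, ρ = 4421 kg/m³
  sample W: M = 6.93×10⁻³
  sample D: M = 2.84×10⁻³
Sample W has the largest M.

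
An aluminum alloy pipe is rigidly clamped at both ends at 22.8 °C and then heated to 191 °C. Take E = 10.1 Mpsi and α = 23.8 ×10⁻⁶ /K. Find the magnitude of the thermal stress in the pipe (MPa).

279 MPa

E = 10.1 Mpsi = 69.64 GPa.
ΔT = 168.2 K. Constrained thermal stress σ = E·α·ΔT = 69.64×10³ MPa × 23.8×10⁻⁶ × 168.2 = 279 MPa (compressive).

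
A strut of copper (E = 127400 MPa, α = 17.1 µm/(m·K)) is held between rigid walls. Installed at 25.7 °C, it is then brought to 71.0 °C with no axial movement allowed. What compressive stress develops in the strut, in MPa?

E = 127400 MPa = 127.4 GPa.
ΔT = 45.30 K. Constrained thermal stress σ = E·α·ΔT = 127.4×10³ MPa × 17.1×10⁻⁶ × 45.30 = 98.7 MPa (compressive).

98.7 MPa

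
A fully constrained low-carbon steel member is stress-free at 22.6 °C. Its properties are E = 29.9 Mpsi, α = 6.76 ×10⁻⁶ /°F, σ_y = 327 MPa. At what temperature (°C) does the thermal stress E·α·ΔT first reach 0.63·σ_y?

E = 29.9 Mpsi = 206.2 GPa.
α = 6.76×10⁻⁶/°F × 9/5 = 12.2×10⁻⁶/K.
E·α·ΔT = 206.0 MPa ⇒ ΔT = 206.0 / (206.2×10³ × 12.2×10⁻⁶) = 82.13 K.
T = 22.6 + 82.13 = 104.7 °C.

105 °C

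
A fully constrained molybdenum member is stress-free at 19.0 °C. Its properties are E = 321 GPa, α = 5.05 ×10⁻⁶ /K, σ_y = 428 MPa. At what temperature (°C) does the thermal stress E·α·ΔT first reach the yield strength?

E·α·ΔT = 428.0 MPa ⇒ ΔT = 428.0 / (321.0×10³ × 5.05×10⁻⁶) = 264.0 K.
T = 19.0 + 264.0 = 283.0 °C.

283 °C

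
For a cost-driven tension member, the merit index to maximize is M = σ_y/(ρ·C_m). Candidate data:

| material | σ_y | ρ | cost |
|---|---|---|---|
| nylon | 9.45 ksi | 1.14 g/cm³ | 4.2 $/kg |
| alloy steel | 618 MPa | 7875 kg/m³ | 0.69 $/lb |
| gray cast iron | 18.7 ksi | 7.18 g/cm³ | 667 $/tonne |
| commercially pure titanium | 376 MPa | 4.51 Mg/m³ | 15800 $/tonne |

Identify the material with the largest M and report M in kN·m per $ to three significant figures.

alloy steel, M = 51.6 kN·m per $

In SI units:
  nylon: σ_y = 65.16 MPa, ρ = 1140 kg/m³, cost = 4.200 $/kg
  alloy steel: σ_y = 618.0 MPa, ρ = 7875 kg/m³, cost = 1.521 $/kg
  gray cast iron: σ_y = 128.9 MPa, ρ = 7180 kg/m³, cost = 0.6670 $/kg
  commercially pure titanium: σ_y = 376.0 MPa, ρ = 4510 kg/m³, cost = 15.80 $/kg
  alloy steel: M = 51.6 kN·m per $
  gray cast iron: M = 26.9 kN·m per $
  nylon: M = 13.6 kN·m per $
  commercially pure titanium: M = 5.28 kN·m per $
The maximum is for alloy steel.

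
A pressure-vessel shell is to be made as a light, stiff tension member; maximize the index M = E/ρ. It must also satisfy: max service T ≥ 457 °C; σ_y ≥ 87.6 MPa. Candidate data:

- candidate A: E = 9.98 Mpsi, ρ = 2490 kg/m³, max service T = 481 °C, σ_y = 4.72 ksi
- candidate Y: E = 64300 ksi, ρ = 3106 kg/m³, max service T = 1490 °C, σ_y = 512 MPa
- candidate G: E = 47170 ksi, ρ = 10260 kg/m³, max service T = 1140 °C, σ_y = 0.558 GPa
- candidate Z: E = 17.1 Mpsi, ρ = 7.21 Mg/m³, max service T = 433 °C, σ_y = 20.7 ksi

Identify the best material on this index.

candidate Y

Screen on constraints: max service T ≥ 457 °C; σ_y ≥ 87.6 MPa. Survivors: candidate Y, candidate G.
Convert each candidate to consistent units, then evaluate M:
  candidate Y: E = 443.3 GPa, ρ = 3106 kg/m³
  candidate G: E = 325.2 GPa, ρ = 10260 kg/m³
  candidate Y: M = 143 MN·m/kg
  candidate G: M = 31.7 MN·m/kg
Candidate Y ranks first.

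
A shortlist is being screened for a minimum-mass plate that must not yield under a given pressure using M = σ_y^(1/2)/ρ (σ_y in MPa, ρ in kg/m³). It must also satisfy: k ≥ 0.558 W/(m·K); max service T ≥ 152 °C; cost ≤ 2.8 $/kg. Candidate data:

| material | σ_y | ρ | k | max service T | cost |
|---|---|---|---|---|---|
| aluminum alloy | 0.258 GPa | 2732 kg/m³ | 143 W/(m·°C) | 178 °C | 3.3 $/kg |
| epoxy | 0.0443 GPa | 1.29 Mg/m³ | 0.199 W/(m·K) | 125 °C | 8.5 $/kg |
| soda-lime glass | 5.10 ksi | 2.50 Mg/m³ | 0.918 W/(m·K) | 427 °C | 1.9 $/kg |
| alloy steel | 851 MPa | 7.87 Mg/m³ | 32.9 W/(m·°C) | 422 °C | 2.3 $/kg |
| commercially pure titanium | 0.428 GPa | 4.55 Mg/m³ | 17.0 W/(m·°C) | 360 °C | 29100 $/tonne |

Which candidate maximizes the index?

alloy steel

Screen on constraints: k ≥ 0.558 W/(m·K); max service T ≥ 152 °C; cost ≤ 2.8 $/kg. Survivors: soda-lime glass, alloy steel.
After converting to SI:
  soda-lime glass: σ_y = 35.16 MPa, ρ = 2500 kg/m³
  alloy steel: σ_y = 851.0 MPa, ρ = 7870 kg/m³
  alloy steel: M = 3.71×10⁻³
  soda-lime glass: M = 2.37×10⁻³
Alloy steel has the largest M.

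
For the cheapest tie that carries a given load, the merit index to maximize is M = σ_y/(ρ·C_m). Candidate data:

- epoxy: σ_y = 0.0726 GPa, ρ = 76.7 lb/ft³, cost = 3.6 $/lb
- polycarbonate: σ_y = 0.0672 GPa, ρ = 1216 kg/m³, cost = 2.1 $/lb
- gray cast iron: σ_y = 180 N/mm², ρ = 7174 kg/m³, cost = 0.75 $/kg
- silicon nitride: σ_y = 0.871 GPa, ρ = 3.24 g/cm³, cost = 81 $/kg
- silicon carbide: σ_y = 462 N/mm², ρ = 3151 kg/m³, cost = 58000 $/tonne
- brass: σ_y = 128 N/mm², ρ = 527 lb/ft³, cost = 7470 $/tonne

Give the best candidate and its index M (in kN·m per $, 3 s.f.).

Normalizing units and computing the index:
  epoxy: σ_y = 72.60 MPa, ρ = 1229 kg/m³, cost = 7.937 $/kg
  polycarbonate: σ_y = 67.20 MPa, ρ = 1216 kg/m³, cost = 4.630 $/kg
  gray cast iron: σ_y = 180.0 MPa, ρ = 7174 kg/m³, cost = 0.7500 $/kg
  silicon nitride: σ_y = 871.0 MPa, ρ = 3240 kg/m³, cost = 81.00 $/kg
  silicon carbide: σ_y = 462.0 MPa, ρ = 3151 kg/m³, cost = 58.00 $/kg
  brass: σ_y = 128.0 MPa, ρ = 8442 kg/m³, cost = 7.470 $/kg
  gray cast iron: M = 33.5 kN·m per $
  polycarbonate: M = 11.9 kN·m per $
  epoxy: M = 7.45 kN·m per $
  silicon nitride: M = 3.32 kN·m per $
  silicon carbide: M = 2.53 kN·m per $
  brass: M = 2.03 kN·m per $
Highest index: gray cast iron.

gray cast iron, M = 33.5 kN·m per $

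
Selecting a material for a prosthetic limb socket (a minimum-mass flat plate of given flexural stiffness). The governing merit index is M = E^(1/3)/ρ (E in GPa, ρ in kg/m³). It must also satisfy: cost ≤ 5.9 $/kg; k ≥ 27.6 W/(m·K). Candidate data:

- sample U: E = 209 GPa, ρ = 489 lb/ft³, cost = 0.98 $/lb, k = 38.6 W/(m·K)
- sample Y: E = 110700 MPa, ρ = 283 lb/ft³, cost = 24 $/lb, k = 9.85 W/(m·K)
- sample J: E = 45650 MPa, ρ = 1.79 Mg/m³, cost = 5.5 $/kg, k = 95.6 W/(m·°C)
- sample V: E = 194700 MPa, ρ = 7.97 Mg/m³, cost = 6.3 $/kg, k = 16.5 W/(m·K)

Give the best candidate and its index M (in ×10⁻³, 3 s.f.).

sample J, M = 2.00×10⁻³

Screen on constraints: cost ≤ 5.9 $/kg; k ≥ 27.6 W/(m·K). Survivors: sample U, sample J.
In SI units:
  sample U: E = 209.0 GPa, ρ = 7833 kg/m³
  sample J: E = 45.65 GPa, ρ = 1790 kg/m³
  sample J: M = 2.00×10⁻³
  sample U: M = 0.758×10⁻³
Highest index: sample J.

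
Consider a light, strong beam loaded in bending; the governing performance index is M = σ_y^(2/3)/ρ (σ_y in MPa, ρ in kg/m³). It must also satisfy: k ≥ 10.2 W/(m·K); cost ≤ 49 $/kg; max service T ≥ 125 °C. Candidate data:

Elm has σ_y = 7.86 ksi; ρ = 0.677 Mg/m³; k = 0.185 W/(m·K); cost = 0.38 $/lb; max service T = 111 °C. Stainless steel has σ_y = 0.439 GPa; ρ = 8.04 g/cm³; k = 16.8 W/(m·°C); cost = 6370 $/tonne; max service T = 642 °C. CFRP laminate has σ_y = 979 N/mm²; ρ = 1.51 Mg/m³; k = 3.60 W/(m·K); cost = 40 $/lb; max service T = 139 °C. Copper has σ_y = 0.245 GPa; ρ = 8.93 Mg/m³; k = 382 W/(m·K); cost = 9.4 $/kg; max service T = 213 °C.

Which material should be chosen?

Screen on constraints: k ≥ 10.2 W/(m·K); cost ≤ 49 $/kg; max service T ≥ 125 °C. Survivors: stainless steel, copper.
Convert each candidate to consistent units, then evaluate M:
  stainless steel: σ_y = 439.0 MPa, ρ = 8040 kg/m³
  copper: σ_y = 245.0 MPa, ρ = 8930 kg/m³
  stainless steel: M = 7.18×10⁻³
  copper: M = 4.38×10⁻³
The maximum is for stainless steel.

stainless steel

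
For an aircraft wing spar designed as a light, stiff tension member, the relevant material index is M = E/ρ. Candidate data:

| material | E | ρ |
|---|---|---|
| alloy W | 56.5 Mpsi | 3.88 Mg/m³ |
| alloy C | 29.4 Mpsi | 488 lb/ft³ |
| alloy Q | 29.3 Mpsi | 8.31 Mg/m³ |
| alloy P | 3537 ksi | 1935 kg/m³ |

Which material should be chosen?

alloy W

In SI units:
  alloy W: E = 389.6 GPa, ρ = 3880 kg/m³
  alloy C: E = 202.7 GPa, ρ = 7817 kg/m³
  alloy Q: E = 202.0 GPa, ρ = 8310 kg/m³
  alloy P: E = 24.39 GPa, ρ = 1935 kg/m³
  alloy W: M = 100 MN·m/kg
  alloy C: M = 25.9 MN·m/kg
  alloy Q: M = 24.3 MN·m/kg
  alloy P: M = 12.6 MN·m/kg
Alloy W ranks first.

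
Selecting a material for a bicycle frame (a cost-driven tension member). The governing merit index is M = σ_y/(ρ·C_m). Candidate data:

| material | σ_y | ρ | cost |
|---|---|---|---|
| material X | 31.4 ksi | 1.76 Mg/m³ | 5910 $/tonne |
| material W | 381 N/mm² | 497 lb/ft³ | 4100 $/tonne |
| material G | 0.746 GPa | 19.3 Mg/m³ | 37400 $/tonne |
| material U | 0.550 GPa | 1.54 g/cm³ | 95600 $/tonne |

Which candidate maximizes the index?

material X

Convert each candidate to consistent units, then evaluate M:
  material X: σ_y = 216.5 MPa, ρ = 1760 kg/m³, cost = 5.910 $/kg
  material W: σ_y = 381.0 MPa, ρ = 7961 kg/m³, cost = 4.100 $/kg
  material G: σ_y = 746.0 MPa, ρ = 19300 kg/m³, cost = 37.40 $/kg
  material U: σ_y = 550.0 MPa, ρ = 1540 kg/m³, cost = 95.60 $/kg
  material X: M = 20.8 kN·m per $
  material W: M = 11.7 kN·m per $
  material U: M = 3.74 kN·m per $
  material G: M = 1.03 kN·m per $
Material X has the largest M.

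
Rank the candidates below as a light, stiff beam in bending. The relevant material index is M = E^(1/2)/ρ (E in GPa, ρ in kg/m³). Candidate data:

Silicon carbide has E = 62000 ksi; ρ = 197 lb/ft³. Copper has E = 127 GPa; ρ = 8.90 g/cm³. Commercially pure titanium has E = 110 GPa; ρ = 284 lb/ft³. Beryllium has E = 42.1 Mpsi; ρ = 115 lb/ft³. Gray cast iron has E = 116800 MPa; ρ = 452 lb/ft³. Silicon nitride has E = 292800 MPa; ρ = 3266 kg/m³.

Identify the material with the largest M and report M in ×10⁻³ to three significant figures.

Putting every candidate on a common basis:
  silicon carbide: E = 427.5 GPa, ρ = 3156 kg/m³
  copper: E = 127.0 GPa, ρ = 8900 kg/m³
  commercially pure titanium: E = 110.0 GPa, ρ = 4549 kg/m³
  beryllium: E = 290.3 GPa, ρ = 1842 kg/m³
  gray cast iron: E = 116.8 GPa, ρ = 7240 kg/m³
  silicon nitride: E = 292.8 GPa, ρ = 3266 kg/m³
  beryllium: M = 9.25×10⁻³
  silicon carbide: M = 6.55×10⁻³
  silicon nitride: M = 5.24×10⁻³
  commercially pure titanium: M = 2.31×10⁻³
  gray cast iron: M = 1.49×10⁻³
  copper: M = 1.27×10⁻³
The maximum is for beryllium.

beryllium, M = 9.25×10⁻³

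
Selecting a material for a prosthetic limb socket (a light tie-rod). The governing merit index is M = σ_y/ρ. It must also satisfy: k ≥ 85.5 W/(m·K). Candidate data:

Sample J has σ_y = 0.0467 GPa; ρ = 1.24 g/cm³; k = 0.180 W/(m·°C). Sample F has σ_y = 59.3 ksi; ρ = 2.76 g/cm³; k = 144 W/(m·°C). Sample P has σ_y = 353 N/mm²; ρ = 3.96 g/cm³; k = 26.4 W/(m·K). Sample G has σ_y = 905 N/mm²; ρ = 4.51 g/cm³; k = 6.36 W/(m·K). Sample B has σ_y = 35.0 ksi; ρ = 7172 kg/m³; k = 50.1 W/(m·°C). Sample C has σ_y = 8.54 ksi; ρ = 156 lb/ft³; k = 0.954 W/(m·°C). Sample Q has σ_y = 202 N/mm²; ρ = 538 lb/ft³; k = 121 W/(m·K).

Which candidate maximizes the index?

sample F

Screen on constraints: k ≥ 85.5 W/(m·K). Survivors: sample F, sample Q.
Normalizing units and computing the index:
  sample F: σ_y = 408.9 MPa, ρ = 2760 kg/m³
  sample Q: σ_y = 202.0 MPa, ρ = 8618 kg/m³
  sample F: M = 148 kN·m/kg
  sample Q: M = 23.4 kN·m/kg
Highest index: sample F.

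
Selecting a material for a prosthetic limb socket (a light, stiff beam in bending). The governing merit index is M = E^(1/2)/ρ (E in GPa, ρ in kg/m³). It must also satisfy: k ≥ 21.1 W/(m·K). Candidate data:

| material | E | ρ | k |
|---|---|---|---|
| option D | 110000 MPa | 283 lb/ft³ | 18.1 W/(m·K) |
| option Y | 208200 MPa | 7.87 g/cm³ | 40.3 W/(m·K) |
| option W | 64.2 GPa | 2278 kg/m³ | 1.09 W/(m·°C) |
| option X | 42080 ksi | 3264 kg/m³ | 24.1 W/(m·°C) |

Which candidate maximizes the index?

option X

Screen on constraints: k ≥ 21.1 W/(m·K). Survivors: option Y, option X.
Convert each candidate to consistent units, then evaluate M:
  option Y: E = 208.2 GPa, ρ = 7870 kg/m³
  option X: E = 290.1 GPa, ρ = 3264 kg/m³
  option X: M = 5.22×10⁻³
  option Y: M = 1.83×10⁻³
The maximum is for option X.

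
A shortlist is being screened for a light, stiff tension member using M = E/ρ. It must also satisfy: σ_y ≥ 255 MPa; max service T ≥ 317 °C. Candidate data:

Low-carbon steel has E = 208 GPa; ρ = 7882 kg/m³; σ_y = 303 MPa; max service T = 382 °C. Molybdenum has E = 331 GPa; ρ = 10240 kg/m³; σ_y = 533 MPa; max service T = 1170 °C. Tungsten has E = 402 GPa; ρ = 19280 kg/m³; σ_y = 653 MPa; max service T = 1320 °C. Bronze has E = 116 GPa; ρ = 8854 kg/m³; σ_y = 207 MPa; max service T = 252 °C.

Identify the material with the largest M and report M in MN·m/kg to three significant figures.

molybdenum, M = 32.3 MN·m/kg

Screen on constraints: σ_y ≥ 255 MPa; max service T ≥ 317 °C. Survivors: low-carbon steel, molybdenum, tungsten.
Computing M directly (units already consistent):
  molybdenum: M = 32.3 MN·m/kg
  low-carbon steel: M = 26.4 MN·m/kg
  tungsten: M = 20.9 MN·m/kg
Molybdenum has the largest M.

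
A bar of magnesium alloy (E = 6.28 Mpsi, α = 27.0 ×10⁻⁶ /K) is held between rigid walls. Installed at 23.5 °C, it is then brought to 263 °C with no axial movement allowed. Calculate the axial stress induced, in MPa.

280 MPa

E = 6.28 Mpsi = 43.30 GPa.
ΔT = 239.5 K. Constrained thermal stress σ = E·α·ΔT = 43.30×10³ MPa × 27.0×10⁻⁶ × 239.5 = 280 MPa (compressive).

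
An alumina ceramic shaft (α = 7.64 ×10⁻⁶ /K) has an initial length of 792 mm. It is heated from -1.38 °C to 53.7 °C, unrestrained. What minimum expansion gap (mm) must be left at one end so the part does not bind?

0.333 mm

ΔT = 53.7 − (-1.38) = 55.08 K.
ΔL = α·L₀·ΔT = 7.64×10⁻⁶ × 792 mm × 55.08 K = 0.333 mm.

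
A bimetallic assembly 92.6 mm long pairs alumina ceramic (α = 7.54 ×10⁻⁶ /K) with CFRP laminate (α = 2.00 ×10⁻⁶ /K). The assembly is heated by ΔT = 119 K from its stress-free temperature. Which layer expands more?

alumina ceramic

α(alumina ceramic) = 7.54×10⁻⁶/K vs α(CFRP laminate) = 2.00×10⁻⁶/K.
Higher α expands more for the same ΔT: alumina ceramic.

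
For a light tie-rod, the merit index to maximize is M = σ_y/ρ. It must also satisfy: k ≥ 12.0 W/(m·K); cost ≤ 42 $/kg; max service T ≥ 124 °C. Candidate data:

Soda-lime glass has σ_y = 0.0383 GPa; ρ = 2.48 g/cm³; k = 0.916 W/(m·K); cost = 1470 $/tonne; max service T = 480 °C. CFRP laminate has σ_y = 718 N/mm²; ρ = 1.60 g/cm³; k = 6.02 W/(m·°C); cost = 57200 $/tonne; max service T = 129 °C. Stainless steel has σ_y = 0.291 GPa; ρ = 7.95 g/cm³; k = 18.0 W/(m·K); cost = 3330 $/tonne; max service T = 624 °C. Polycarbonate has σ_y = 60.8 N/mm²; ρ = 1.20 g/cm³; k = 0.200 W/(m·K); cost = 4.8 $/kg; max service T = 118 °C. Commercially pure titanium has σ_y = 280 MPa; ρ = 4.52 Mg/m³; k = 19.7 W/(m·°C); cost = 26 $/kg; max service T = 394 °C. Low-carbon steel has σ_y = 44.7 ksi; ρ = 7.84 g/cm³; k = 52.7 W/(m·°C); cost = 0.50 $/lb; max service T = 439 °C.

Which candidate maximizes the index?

Screen on constraints: k ≥ 12.0 W/(m·K); cost ≤ 42 $/kg; max service T ≥ 124 °C. Survivors: stainless steel, commercially pure titanium, low-carbon steel.
Putting every candidate on a common basis:
  stainless steel: σ_y = 291.0 MPa, ρ = 7950 kg/m³
  commercially pure titanium: σ_y = 280.0 MPa, ρ = 4520 kg/m³
  low-carbon steel: σ_y = 308.2 MPa, ρ = 7840 kg/m³
  commercially pure titanium: M = 61.9 kN·m/kg
  low-carbon steel: M = 39.3 kN·m/kg
  stainless steel: M = 36.6 kN·m/kg
The maximum is for commercially pure titanium.

commercially pure titanium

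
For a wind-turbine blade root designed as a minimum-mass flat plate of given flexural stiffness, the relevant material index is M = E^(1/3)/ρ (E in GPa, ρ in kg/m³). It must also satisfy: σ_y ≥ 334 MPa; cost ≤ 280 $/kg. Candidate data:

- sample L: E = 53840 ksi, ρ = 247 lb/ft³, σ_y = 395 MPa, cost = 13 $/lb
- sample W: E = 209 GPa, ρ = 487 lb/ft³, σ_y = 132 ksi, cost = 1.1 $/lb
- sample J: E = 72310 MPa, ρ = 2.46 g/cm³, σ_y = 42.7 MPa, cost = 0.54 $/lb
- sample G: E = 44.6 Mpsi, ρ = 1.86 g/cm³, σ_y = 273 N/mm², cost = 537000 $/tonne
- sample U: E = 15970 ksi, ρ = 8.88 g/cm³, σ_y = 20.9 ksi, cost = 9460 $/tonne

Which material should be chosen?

sample L

Screen on constraints: σ_y ≥ 334 MPa; cost ≤ 280 $/kg. Survivors: sample L, sample W.
In SI units:
  sample L: E = 371.2 GPa, ρ = 3957 kg/m³
  sample W: E = 209.0 GPa, ρ = 7801 kg/m³
  sample L: M = 1.82×10⁻³
  sample W: M = 0.761×10⁻³
Highest index: sample L.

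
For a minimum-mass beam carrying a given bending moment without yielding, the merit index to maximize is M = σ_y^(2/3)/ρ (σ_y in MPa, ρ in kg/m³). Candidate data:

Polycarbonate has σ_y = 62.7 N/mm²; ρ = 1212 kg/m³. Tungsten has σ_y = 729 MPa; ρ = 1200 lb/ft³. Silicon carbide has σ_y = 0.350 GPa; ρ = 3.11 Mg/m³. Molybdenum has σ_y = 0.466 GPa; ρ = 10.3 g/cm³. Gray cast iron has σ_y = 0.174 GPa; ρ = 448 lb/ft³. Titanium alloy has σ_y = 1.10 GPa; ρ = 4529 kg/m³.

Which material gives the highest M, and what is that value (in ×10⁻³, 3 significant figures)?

titanium alloy, M = 23.5×10⁻³

After converting to SI:
  polycarbonate: σ_y = 62.70 MPa, ρ = 1212 kg/m³
  tungsten: σ_y = 729.0 MPa, ρ = 19220 kg/m³
  silicon carbide: σ_y = 350.0 MPa, ρ = 3110 kg/m³
  molybdenum: σ_y = 466.0 MPa, ρ = 10300 kg/m³
  gray cast iron: σ_y = 174.0 MPa, ρ = 7176 kg/m³
  titanium alloy: σ_y = 1100 MPa, ρ = 4529 kg/m³
  titanium alloy: M = 23.5×10⁻³
  silicon carbide: M = 16.0×10⁻³
  polycarbonate: M = 13.0×10⁻³
  molybdenum: M = 5.84×10⁻³
  gray cast iron: M = 4.34×10⁻³
  tungsten: M = 4.21×10⁻³
Titanium alloy has the largest M.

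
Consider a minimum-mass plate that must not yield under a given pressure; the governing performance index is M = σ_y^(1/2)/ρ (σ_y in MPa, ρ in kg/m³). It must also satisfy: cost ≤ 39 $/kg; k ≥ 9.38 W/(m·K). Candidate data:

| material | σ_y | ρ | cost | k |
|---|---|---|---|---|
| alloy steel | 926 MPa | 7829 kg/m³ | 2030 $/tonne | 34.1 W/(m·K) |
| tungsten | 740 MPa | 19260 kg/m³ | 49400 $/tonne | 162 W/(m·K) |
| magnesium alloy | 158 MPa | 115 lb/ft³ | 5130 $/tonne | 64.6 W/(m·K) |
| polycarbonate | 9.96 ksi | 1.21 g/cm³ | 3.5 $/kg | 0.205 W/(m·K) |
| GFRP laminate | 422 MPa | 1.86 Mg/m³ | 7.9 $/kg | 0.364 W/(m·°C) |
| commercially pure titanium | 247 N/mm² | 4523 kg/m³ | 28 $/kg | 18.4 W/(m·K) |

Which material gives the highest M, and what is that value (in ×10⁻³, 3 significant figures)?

Screen on constraints: cost ≤ 39 $/kg; k ≥ 9.38 W/(m·K). Survivors: alloy steel, magnesium alloy, commercially pure titanium.
Convert each candidate to consistent units, then evaluate M:
  alloy steel: σ_y = 926.0 MPa, ρ = 7829 kg/m³
  magnesium alloy: σ_y = 158.0 MPa, ρ = 1842 kg/m³
  commercially pure titanium: σ_y = 247.0 MPa, ρ = 4523 kg/m³
  magnesium alloy: M = 6.82×10⁻³
  alloy steel: M = 3.89×10⁻³
  commercially pure titanium: M = 3.47×10⁻³
Highest index: magnesium alloy.

magnesium alloy, M = 6.82×10⁻³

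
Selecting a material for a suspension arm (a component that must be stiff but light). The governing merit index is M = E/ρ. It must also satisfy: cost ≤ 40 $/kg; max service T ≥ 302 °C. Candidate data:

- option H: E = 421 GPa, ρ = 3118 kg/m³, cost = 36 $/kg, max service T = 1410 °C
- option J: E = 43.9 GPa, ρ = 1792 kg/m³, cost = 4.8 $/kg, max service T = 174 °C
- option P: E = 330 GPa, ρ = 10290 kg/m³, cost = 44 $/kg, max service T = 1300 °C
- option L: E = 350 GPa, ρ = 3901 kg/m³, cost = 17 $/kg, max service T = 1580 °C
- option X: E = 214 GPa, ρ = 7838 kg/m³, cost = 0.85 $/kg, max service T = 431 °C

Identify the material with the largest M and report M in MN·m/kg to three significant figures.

option H, M = 135 MN·m/kg

Screen on constraints: cost ≤ 40 $/kg; max service T ≥ 302 °C. Survivors: option H, option L, option X.
Evaluate M for each candidate:
  option H: M = 135 MN·m/kg
  option L: M = 89.7 MN·m/kg
  option X: M = 27.3 MN·m/kg
The maximum is for option H.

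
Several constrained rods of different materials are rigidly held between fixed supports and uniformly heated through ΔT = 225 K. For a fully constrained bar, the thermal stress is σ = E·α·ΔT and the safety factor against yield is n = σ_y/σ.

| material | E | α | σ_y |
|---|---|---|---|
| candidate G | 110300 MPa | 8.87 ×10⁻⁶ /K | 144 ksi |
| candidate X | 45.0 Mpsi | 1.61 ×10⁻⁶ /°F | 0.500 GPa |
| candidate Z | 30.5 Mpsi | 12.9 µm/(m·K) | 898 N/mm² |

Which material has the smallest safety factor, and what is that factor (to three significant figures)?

With everything in SI (GPa, ×10⁻⁶/K, MPa):
  candidate G: E = 110.3, α = 8.87, σ_y = 992.8 → σ = 220 MPa, n = 4.51
  candidate X: E = 310.3, α = 2.90, σ_y = 500.0 → σ = 202 MPa, n = 2.47
  candidate Z: E = 210.3, α = 12.9, σ_y = 898.0 → σ = 610 MPa, n = 1.47
Smallest n: candidate Z with n = 1.47.

candidate Z, n = 1.47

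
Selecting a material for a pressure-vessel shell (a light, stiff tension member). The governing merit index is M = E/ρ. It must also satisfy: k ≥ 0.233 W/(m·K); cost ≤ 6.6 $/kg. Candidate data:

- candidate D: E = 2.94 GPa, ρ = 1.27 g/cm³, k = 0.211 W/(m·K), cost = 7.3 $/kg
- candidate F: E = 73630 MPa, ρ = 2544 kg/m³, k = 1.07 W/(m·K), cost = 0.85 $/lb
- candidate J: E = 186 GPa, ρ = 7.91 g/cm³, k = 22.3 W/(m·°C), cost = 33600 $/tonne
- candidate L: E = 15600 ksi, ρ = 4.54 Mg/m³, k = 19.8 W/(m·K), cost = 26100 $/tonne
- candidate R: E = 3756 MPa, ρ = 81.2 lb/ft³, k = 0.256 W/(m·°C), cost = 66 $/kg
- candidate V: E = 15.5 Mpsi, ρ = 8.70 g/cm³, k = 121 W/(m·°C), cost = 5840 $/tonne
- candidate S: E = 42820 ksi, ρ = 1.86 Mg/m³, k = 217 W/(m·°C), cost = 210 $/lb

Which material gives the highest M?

candidate F

Screen on constraints: k ≥ 0.233 W/(m·K); cost ≤ 6.6 $/kg. Survivors: candidate F, candidate V.
In SI units:
  candidate F: E = 73.63 GPa, ρ = 2544 kg/m³
  candidate V: E = 106.9 GPa, ρ = 8700 kg/m³
  candidate F: M = 28.9 MN·m/kg
  candidate V: M = 12.3 MN·m/kg
Candidate F has the largest M.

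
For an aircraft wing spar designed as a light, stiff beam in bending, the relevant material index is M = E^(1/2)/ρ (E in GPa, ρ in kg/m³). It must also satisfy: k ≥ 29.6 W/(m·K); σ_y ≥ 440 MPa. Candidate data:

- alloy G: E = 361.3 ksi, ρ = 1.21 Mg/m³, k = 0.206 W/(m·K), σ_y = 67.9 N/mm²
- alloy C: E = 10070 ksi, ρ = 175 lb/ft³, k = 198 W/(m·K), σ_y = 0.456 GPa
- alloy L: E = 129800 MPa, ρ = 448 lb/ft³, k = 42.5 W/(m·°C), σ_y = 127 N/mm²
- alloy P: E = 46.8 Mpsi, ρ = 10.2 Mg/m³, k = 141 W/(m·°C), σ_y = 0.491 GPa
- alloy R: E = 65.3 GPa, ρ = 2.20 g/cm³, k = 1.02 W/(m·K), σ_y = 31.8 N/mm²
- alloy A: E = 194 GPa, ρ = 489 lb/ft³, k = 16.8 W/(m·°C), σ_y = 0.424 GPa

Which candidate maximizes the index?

Screen on constraints: k ≥ 29.6 W/(m·K); σ_y ≥ 440 MPa. Survivors: alloy C, alloy P.
In SI units:
  alloy C: E = 69.43 GPa, ρ = 2803 kg/m³
  alloy P: E = 322.7 GPa, ρ = 10200 kg/m³
  alloy C: M = 2.97×10⁻³
  alloy P: M = 1.76×10⁻³
Alloy C has the largest M.

alloy C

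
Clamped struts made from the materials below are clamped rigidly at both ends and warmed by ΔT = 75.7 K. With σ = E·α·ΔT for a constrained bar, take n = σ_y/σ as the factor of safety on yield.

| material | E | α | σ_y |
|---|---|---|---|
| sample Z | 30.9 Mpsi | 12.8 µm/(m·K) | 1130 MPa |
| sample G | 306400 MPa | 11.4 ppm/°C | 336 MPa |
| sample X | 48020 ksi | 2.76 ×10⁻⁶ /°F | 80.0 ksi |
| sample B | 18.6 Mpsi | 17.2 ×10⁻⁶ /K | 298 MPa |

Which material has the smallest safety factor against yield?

Per material, after unit conversion:
  sample Z: E = 213.0, α = 12.8, σ_y = 1130 → σ = 206 MPa, n = 5.47
  sample G: E = 306.4, α = 11.4, σ_y = 336.0 → σ = 264 MPa, n = 1.27
  sample X: E = 331.1, α = 4.97, σ_y = 551.6 → σ = 125 MPa, n = 4.43
  sample B: E = 128.2, α = 17.2, σ_y = 298.0 → σ = 167 MPa, n = 1.78
The minimum is sample G at n = 1.27.

sample G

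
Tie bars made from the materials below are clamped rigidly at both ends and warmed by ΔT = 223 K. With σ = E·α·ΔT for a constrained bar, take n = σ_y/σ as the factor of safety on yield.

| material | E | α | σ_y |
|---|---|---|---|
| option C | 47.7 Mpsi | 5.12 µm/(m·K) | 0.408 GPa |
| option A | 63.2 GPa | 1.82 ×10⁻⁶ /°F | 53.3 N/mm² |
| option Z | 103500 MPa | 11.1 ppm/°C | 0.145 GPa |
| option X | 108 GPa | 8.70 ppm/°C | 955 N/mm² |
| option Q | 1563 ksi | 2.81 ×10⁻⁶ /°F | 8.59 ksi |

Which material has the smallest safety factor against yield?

option Z

In consistent units (E in GPa, α in ×10⁻⁶/K, σ_y in MPa):
  option C: E = 328.9, α = 5.12, σ_y = 408.0 → σ = 376 MPa, n = 1.09
  option A: E = 63.20, α = 3.28, σ_y = 53.30 → σ = 46.2 MPa, n = 1.15
  option Z: E = 103.5, α = 11.1, σ_y = 145.0 → σ = 256 MPa, n = 0.566
  option X: E = 108.0, α = 8.70, σ_y = 955.0 → σ = 210 MPa, n = 4.56
  option Q: E = 10.78, α = 5.06, σ_y = 59.23 → σ = 12.2 MPa, n = 4.87
Smallest n: option Z with n = 0.566.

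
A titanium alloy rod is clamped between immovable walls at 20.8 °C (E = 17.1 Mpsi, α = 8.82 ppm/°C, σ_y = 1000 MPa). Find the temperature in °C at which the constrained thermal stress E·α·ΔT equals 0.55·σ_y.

550 °C

E = 17.1 Mpsi = 117.9 GPa.
E·α·ΔT = 550.0 MPa ⇒ ΔT = 550.0 / (117.9×10³ × 8.82×10⁻⁶) = 528.9 K.
T = 20.8 + 528.9 = 549.7 °C.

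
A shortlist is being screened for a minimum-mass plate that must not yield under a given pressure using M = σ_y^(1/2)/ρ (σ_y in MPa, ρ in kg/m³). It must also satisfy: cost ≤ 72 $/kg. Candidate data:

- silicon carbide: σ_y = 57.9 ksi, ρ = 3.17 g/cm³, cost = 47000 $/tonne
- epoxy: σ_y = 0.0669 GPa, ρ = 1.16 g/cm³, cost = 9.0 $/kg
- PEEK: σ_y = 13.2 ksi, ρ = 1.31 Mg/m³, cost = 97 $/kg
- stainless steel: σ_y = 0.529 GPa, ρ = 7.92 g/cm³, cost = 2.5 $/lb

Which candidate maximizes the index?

epoxy

Screen on constraints: cost ≤ 72 $/kg. Survivors: silicon carbide, epoxy, stainless steel.
In SI units:
  silicon carbide: σ_y = 399.2 MPa, ρ = 3170 kg/m³
  epoxy: σ_y = 66.90 MPa, ρ = 1160 kg/m³
  stainless steel: σ_y = 529.0 MPa, ρ = 7920 kg/m³
  epoxy: M = 7.05×10⁻³
  silicon carbide: M = 6.30×10⁻³
  stainless steel: M = 2.90×10⁻³
Highest index: epoxy.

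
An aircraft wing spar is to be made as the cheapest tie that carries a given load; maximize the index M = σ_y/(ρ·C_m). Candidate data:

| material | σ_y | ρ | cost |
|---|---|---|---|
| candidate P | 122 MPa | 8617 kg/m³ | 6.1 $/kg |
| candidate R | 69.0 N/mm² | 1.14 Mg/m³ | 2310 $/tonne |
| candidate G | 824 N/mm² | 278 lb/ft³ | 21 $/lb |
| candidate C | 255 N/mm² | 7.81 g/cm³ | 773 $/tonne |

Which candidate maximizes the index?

candidate C

Normalizing units and computing the index:
  candidate P: σ_y = 122.0 MPa, ρ = 8617 kg/m³, cost = 6.100 $/kg
  candidate R: σ_y = 69.00 MPa, ρ = 1140 kg/m³, cost = 2.310 $/kg
  candidate G: σ_y = 824.0 MPa, ρ = 4453 kg/m³, cost = 46.30 $/kg
  candidate C: σ_y = 255.0 MPa, ρ = 7810 kg/m³, cost = 0.7730 $/kg
  candidate C: M = 42.2 kN·m per $
  candidate R: M = 26.2 kN·m per $
  candidate G: M = 4.00 kN·m per $
  candidate P: M = 2.32 kN·m per $
The maximum is for candidate C.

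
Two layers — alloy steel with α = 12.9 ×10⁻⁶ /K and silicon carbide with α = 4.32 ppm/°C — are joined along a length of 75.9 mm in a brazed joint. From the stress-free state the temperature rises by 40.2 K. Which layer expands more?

alloy steel

α(alloy steel) = 12.9×10⁻⁶/K vs α(silicon carbide) = 4.32×10⁻⁶/K.
Higher α expands more for the same ΔT: alloy steel.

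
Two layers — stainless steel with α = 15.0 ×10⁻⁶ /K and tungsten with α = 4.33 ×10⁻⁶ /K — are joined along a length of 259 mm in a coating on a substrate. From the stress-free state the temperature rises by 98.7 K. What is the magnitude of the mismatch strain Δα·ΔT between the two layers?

1.05×10⁻³

Δα = |15.0 − 4.33|×10⁻⁶/K = 10.7×10⁻⁶/K.
Mismatch strain = Δα·ΔT = 10.7×10⁻⁶ × 98.7 = 1.05×10⁻³.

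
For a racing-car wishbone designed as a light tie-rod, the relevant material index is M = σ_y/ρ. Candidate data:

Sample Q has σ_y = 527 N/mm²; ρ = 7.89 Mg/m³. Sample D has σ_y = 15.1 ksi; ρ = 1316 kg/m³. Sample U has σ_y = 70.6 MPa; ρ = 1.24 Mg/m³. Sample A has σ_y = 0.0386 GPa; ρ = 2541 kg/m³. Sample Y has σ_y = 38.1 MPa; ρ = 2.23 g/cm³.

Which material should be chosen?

sample D

In SI units:
  sample Q: σ_y = 527.0 MPa, ρ = 7890 kg/m³
  sample D: σ_y = 104.1 MPa, ρ = 1316 kg/m³
  sample U: σ_y = 70.60 MPa, ρ = 1240 kg/m³
  sample A: σ_y = 38.60 MPa, ρ = 2541 kg/m³
  sample Y: σ_y = 38.10 MPa, ρ = 2230 kg/m³
  sample D: M = 79.1 kN·m/kg
  sample Q: M = 66.8 kN·m/kg
  sample U: M = 56.9 kN·m/kg
  sample Y: M = 17.1 kN·m/kg
  sample A: M = 15.2 kN·m/kg
Highest index: sample D.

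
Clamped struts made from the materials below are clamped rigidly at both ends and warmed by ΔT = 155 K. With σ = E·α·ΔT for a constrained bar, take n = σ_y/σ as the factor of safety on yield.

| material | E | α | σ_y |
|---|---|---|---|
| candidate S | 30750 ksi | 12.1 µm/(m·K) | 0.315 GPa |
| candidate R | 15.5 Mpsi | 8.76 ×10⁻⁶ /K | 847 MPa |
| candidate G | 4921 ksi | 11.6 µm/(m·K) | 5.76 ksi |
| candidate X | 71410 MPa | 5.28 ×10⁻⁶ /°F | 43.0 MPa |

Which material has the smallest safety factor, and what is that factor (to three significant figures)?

Per material, after unit conversion:
  candidate S: E = 212.0, α = 12.1, σ_y = 315.0 → σ = 398 MPa, n = 0.792
  candidate R: E = 106.9, α = 8.76, σ_y = 847.0 → σ = 145 MPa, n = 5.84
  candidate G: E = 33.93, α = 11.6, σ_y = 39.71 → σ = 61.0 MPa, n = 0.651
  candidate X: E = 71.41, α = 9.50, σ_y = 43.00 → σ = 105 MPa, n = 0.409
Smallest n: candidate X with n = 0.409.

candidate X, n = 0.409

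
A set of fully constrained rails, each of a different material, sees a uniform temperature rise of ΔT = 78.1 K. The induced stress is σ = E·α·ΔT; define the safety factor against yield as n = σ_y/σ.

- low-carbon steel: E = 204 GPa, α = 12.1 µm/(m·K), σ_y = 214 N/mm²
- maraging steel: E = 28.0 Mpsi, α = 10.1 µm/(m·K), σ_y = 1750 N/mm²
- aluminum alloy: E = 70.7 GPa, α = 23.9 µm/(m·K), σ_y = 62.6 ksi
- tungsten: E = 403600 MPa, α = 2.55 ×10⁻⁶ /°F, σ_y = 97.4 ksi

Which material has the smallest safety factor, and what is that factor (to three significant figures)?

low-carbon steel, n = 1.11

With everything in SI (GPa, ×10⁻⁶/K, MPa):
  low-carbon steel: E = 204.0, α = 12.1, σ_y = 214.0 → σ = 193 MPa, n = 1.11
  maraging steel: E = 193.1, α = 10.1, σ_y = 1750 → σ = 152 MPa, n = 11.5
  aluminum alloy: E = 70.70, α = 23.9, σ_y = 431.6 → σ = 132 MPa, n = 3.27
  tungsten: E = 403.6, α = 4.59, σ_y = 671.5 → σ = 145 MPa, n = 4.64
The minimum is low-carbon steel at n = 1.11.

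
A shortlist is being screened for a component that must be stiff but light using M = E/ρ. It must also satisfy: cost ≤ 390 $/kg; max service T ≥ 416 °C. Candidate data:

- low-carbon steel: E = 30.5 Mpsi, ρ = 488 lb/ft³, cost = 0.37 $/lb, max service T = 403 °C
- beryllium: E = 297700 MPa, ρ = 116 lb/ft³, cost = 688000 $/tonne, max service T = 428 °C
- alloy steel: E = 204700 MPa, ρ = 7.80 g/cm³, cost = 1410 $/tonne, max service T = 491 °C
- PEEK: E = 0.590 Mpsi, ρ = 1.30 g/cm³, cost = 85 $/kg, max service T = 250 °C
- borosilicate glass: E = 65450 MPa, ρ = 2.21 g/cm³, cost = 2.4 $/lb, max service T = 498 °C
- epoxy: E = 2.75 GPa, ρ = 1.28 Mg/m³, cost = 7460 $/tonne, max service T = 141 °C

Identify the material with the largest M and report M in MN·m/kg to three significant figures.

Screen on constraints: cost ≤ 390 $/kg; max service T ≥ 416 °C. Survivors: alloy steel, borosilicate glass.
Normalizing units and computing the index:
  alloy steel: E = 204.7 GPa, ρ = 7800 kg/m³
  borosilicate glass: E = 65.45 GPa, ρ = 2210 kg/m³
  borosilicate glass: M = 29.6 MN·m/kg
  alloy steel: M = 26.2 MN·m/kg
Borosilicate glass ranks first.

borosilicate glass, M = 29.6 MN·m/kg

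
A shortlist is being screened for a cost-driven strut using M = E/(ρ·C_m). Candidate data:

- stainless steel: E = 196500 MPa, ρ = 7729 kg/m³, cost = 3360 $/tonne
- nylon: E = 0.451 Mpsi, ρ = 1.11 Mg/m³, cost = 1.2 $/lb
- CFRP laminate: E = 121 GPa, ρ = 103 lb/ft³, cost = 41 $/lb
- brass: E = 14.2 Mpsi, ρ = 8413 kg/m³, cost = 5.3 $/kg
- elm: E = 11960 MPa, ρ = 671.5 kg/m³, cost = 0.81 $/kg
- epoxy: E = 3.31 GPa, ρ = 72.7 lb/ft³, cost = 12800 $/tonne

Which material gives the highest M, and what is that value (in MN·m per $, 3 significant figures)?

Convert each candidate to consistent units, then evaluate M:
  stainless steel: E = 196.5 GPa, ρ = 7729 kg/m³, cost = 3.360 $/kg
  nylon: E = 3.110 GPa, ρ = 1110 kg/m³, cost = 2.646 $/kg
  CFRP laminate: E = 121.0 GPa, ρ = 1650 kg/m³, cost = 90.39 $/kg
  brass: E = 97.91 GPa, ρ = 8413 kg/m³, cost = 5.300 $/kg
  elm: E = 11.96 GPa, ρ = 671.5 kg/m³, cost = 0.8100 $/kg
  epoxy: E = 3.310 GPa, ρ = 1165 kg/m³, cost = 12.80 $/kg
  elm: M = 22.0 MN·m per $
  stainless steel: M = 7.57 MN·m per $
  brass: M = 2.20 MN·m per $
  nylon: M = 1.06 MN·m per $
  CFRP laminate: M = 0.811 MN·m per $
  epoxy: M = 0.222 MN·m per $
Highest index: elm.

elm, M = 22.0 MN·m per $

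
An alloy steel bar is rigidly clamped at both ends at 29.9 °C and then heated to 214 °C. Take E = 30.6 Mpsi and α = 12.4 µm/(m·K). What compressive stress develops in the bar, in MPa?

E = 30.6 Mpsi = 211.0 GPa.
ΔT = 184.1 K. Constrained thermal stress σ = E·α·ΔT = 211.0×10³ MPa × 12.4×10⁻⁶ × 184.1 = 482 MPa (compressive).

482 MPa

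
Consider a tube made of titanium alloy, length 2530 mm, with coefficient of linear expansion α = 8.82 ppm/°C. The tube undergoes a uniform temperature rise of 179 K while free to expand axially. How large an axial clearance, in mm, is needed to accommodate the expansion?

3.99 mm

ΔL = α·L₀·ΔT = 8.82×10⁻⁶ × 2530 mm × 179.0 K = 3.99 mm.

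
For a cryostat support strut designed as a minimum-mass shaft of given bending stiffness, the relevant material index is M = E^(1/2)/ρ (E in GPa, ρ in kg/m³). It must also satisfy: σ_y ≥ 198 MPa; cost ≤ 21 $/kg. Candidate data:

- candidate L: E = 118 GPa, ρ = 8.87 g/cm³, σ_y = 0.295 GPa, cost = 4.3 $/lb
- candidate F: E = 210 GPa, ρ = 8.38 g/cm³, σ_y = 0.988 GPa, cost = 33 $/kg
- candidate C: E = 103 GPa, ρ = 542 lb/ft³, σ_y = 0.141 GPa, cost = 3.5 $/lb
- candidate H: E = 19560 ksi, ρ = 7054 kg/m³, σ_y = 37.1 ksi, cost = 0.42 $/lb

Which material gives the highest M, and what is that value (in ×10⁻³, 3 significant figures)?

Screen on constraints: σ_y ≥ 198 MPa; cost ≤ 21 $/kg. Survivors: candidate L, candidate H.
In SI units:
  candidate L: E = 118.0 GPa, ρ = 8870 kg/m³
  candidate H: E = 134.9 GPa, ρ = 7054 kg/m³
  candidate H: M = 1.65×10⁻³
  candidate L: M = 1.22×10⁻³
The maximum is for candidate H.

candidate H, M = 1.65×10⁻³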